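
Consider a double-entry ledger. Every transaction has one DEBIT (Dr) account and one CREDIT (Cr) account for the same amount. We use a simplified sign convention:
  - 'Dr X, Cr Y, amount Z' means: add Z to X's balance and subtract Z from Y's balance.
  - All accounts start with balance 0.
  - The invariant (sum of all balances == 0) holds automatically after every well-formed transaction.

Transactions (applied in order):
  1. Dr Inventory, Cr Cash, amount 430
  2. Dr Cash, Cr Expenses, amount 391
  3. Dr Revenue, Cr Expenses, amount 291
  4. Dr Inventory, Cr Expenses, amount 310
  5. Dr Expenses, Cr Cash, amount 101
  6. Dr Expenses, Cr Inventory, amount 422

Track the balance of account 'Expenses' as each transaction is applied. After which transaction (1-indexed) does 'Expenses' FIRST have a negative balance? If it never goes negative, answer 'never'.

Answer: 2

Derivation:
After txn 1: Expenses=0
After txn 2: Expenses=-391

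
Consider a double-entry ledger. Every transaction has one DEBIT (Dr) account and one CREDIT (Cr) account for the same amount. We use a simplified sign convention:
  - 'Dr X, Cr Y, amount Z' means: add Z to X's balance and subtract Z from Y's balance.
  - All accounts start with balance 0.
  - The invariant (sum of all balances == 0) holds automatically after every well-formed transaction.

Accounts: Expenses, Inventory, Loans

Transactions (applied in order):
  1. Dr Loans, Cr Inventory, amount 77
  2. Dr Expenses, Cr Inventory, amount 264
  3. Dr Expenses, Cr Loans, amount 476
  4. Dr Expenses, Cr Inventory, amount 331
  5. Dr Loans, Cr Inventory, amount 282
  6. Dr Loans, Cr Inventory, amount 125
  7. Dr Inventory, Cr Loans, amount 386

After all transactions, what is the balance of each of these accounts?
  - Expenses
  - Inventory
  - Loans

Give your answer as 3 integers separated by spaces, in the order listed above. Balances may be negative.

Answer: 1071 -693 -378

Derivation:
After txn 1 (Dr Loans, Cr Inventory, amount 77): Inventory=-77 Loans=77
After txn 2 (Dr Expenses, Cr Inventory, amount 264): Expenses=264 Inventory=-341 Loans=77
After txn 3 (Dr Expenses, Cr Loans, amount 476): Expenses=740 Inventory=-341 Loans=-399
After txn 4 (Dr Expenses, Cr Inventory, amount 331): Expenses=1071 Inventory=-672 Loans=-399
After txn 5 (Dr Loans, Cr Inventory, amount 282): Expenses=1071 Inventory=-954 Loans=-117
After txn 6 (Dr Loans, Cr Inventory, amount 125): Expenses=1071 Inventory=-1079 Loans=8
After txn 7 (Dr Inventory, Cr Loans, amount 386): Expenses=1071 Inventory=-693 Loans=-378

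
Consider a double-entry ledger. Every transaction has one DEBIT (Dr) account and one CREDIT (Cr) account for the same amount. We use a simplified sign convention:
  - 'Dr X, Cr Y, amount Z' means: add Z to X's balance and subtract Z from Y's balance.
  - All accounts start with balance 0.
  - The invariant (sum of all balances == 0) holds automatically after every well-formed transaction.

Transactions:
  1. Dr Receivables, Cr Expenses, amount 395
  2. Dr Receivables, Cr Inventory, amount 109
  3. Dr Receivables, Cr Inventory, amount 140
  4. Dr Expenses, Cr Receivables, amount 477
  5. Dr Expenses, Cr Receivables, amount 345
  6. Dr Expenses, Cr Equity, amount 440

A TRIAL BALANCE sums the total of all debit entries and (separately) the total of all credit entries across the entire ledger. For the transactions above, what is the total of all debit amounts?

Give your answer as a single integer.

Answer: 1906

Derivation:
Txn 1: debit+=395
Txn 2: debit+=109
Txn 3: debit+=140
Txn 4: debit+=477
Txn 5: debit+=345
Txn 6: debit+=440
Total debits = 1906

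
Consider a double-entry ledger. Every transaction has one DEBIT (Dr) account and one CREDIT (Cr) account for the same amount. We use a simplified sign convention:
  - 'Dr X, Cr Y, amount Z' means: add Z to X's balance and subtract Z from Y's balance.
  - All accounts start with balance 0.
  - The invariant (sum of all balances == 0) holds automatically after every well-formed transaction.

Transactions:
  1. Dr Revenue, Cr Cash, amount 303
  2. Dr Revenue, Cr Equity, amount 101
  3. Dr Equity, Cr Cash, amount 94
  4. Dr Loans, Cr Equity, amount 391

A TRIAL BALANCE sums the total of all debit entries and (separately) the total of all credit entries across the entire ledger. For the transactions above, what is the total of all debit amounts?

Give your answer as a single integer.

Txn 1: debit+=303
Txn 2: debit+=101
Txn 3: debit+=94
Txn 4: debit+=391
Total debits = 889

Answer: 889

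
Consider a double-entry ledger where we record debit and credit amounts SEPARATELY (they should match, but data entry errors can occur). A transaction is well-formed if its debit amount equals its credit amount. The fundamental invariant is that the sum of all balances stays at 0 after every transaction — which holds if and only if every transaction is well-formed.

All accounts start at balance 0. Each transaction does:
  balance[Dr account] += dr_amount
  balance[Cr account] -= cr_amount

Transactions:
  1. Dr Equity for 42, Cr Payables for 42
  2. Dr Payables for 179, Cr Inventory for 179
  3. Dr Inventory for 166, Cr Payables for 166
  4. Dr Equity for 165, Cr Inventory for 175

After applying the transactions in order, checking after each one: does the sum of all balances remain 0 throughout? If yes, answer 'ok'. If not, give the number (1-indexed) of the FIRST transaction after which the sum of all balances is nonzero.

Answer: 4

Derivation:
After txn 1: dr=42 cr=42 sum_balances=0
After txn 2: dr=179 cr=179 sum_balances=0
After txn 3: dr=166 cr=166 sum_balances=0
After txn 4: dr=165 cr=175 sum_balances=-10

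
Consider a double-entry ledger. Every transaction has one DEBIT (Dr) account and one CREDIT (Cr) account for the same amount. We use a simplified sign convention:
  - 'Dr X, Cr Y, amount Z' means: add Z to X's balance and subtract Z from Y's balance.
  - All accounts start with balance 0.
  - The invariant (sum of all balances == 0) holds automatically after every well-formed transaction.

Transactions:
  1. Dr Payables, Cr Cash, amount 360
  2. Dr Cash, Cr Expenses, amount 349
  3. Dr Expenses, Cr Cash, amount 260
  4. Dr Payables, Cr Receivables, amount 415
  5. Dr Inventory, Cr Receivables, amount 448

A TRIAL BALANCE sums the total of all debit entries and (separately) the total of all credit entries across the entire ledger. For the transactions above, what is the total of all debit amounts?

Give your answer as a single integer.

Txn 1: debit+=360
Txn 2: debit+=349
Txn 3: debit+=260
Txn 4: debit+=415
Txn 5: debit+=448
Total debits = 1832

Answer: 1832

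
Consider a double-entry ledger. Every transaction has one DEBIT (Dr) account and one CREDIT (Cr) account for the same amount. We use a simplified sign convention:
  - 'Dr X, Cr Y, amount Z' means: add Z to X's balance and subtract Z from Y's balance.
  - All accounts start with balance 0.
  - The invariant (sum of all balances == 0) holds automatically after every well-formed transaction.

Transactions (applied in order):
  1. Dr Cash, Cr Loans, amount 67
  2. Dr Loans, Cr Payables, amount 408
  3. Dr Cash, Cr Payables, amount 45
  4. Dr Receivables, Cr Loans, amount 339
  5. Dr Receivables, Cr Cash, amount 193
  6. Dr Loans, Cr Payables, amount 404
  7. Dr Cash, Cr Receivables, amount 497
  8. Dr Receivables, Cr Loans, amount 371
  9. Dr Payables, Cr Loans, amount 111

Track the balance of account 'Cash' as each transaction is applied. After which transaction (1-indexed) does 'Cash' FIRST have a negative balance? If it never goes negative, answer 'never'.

After txn 1: Cash=67
After txn 2: Cash=67
After txn 3: Cash=112
After txn 4: Cash=112
After txn 5: Cash=-81

Answer: 5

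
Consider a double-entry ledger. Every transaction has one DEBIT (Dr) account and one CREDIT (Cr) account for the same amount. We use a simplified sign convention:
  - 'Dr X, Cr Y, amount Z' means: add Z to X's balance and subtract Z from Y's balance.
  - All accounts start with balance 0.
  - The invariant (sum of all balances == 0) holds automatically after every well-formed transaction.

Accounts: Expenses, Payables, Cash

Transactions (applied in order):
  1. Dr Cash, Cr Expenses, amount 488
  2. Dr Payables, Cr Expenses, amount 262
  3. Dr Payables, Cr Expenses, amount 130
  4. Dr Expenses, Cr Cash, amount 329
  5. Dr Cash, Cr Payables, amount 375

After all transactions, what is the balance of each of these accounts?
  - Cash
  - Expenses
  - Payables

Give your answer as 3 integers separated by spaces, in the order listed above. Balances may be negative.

After txn 1 (Dr Cash, Cr Expenses, amount 488): Cash=488 Expenses=-488
After txn 2 (Dr Payables, Cr Expenses, amount 262): Cash=488 Expenses=-750 Payables=262
After txn 3 (Dr Payables, Cr Expenses, amount 130): Cash=488 Expenses=-880 Payables=392
After txn 4 (Dr Expenses, Cr Cash, amount 329): Cash=159 Expenses=-551 Payables=392
After txn 5 (Dr Cash, Cr Payables, amount 375): Cash=534 Expenses=-551 Payables=17

Answer: 534 -551 17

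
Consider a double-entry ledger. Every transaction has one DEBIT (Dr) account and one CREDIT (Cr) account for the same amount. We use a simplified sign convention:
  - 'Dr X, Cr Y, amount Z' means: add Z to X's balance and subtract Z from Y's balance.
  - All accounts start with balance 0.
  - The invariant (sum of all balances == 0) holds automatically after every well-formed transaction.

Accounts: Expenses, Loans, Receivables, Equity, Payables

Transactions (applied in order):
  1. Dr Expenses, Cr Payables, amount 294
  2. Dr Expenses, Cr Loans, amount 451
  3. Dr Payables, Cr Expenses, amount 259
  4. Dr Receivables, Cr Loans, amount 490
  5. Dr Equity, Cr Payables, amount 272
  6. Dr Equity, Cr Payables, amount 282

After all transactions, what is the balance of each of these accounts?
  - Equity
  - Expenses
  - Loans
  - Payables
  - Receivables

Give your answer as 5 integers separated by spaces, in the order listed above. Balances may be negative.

After txn 1 (Dr Expenses, Cr Payables, amount 294): Expenses=294 Payables=-294
After txn 2 (Dr Expenses, Cr Loans, amount 451): Expenses=745 Loans=-451 Payables=-294
After txn 3 (Dr Payables, Cr Expenses, amount 259): Expenses=486 Loans=-451 Payables=-35
After txn 4 (Dr Receivables, Cr Loans, amount 490): Expenses=486 Loans=-941 Payables=-35 Receivables=490
After txn 5 (Dr Equity, Cr Payables, amount 272): Equity=272 Expenses=486 Loans=-941 Payables=-307 Receivables=490
After txn 6 (Dr Equity, Cr Payables, amount 282): Equity=554 Expenses=486 Loans=-941 Payables=-589 Receivables=490

Answer: 554 486 -941 -589 490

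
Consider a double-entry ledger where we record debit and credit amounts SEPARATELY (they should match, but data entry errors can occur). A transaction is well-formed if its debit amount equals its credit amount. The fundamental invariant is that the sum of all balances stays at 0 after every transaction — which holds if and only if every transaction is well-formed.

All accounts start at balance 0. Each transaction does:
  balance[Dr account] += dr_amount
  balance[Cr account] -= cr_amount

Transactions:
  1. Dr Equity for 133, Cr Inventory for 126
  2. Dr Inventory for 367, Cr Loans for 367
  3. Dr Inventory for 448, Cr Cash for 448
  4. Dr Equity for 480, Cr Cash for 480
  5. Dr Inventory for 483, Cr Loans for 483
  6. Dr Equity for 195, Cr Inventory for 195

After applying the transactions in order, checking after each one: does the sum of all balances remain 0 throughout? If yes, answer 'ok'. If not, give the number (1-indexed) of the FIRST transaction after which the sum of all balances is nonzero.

After txn 1: dr=133 cr=126 sum_balances=7
After txn 2: dr=367 cr=367 sum_balances=7
After txn 3: dr=448 cr=448 sum_balances=7
After txn 4: dr=480 cr=480 sum_balances=7
After txn 5: dr=483 cr=483 sum_balances=7
After txn 6: dr=195 cr=195 sum_balances=7

Answer: 1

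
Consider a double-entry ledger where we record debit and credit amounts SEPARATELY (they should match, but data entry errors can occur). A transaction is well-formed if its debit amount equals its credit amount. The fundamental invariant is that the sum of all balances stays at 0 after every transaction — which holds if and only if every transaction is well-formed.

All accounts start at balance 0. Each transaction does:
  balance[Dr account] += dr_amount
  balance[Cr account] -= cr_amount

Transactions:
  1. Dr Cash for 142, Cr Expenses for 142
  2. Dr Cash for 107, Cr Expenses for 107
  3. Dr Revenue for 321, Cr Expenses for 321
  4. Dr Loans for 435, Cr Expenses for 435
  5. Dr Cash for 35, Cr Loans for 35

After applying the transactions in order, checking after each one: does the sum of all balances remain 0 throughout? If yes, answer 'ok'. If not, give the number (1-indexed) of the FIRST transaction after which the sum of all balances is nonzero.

After txn 1: dr=142 cr=142 sum_balances=0
After txn 2: dr=107 cr=107 sum_balances=0
After txn 3: dr=321 cr=321 sum_balances=0
After txn 4: dr=435 cr=435 sum_balances=0
After txn 5: dr=35 cr=35 sum_balances=0

Answer: ok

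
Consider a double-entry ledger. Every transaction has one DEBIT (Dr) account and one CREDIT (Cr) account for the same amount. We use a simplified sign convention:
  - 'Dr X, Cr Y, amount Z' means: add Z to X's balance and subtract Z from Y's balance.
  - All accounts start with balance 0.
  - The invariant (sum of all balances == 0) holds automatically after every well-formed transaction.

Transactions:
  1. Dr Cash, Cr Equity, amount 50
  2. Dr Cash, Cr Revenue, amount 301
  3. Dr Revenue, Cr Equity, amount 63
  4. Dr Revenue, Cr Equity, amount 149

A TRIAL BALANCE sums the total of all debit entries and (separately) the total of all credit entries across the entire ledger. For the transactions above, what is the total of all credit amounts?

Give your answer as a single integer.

Txn 1: credit+=50
Txn 2: credit+=301
Txn 3: credit+=63
Txn 4: credit+=149
Total credits = 563

Answer: 563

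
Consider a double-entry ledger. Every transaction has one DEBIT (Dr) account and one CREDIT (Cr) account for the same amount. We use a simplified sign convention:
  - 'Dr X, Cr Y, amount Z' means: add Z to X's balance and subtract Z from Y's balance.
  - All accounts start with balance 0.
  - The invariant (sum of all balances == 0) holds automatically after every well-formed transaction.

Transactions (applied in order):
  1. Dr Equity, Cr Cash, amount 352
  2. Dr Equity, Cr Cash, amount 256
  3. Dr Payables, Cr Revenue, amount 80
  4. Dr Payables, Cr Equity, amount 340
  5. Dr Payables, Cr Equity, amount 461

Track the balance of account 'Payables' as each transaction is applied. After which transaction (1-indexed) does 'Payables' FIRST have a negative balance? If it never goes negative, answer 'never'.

Answer: never

Derivation:
After txn 1: Payables=0
After txn 2: Payables=0
After txn 3: Payables=80
After txn 4: Payables=420
After txn 5: Payables=881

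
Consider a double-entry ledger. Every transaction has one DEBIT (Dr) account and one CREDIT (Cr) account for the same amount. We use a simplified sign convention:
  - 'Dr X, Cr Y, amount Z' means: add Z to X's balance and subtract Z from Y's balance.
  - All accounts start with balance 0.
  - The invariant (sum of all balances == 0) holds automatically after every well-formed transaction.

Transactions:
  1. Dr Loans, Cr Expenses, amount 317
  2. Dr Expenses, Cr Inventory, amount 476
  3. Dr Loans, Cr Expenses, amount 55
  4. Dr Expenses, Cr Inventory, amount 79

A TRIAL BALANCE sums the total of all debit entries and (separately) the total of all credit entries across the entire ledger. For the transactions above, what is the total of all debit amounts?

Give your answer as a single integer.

Answer: 927

Derivation:
Txn 1: debit+=317
Txn 2: debit+=476
Txn 3: debit+=55
Txn 4: debit+=79
Total debits = 927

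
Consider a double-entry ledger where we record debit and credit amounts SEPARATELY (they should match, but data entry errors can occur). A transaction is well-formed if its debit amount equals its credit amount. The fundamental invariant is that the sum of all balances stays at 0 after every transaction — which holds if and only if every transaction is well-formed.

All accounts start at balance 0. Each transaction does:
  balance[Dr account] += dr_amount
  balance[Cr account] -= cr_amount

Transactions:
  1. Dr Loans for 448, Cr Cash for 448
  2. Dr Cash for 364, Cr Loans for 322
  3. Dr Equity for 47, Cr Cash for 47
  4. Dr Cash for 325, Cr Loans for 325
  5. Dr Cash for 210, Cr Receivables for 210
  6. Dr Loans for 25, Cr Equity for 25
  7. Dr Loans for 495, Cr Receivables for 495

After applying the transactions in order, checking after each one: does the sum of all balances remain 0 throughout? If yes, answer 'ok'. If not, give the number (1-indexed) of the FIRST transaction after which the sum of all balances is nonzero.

After txn 1: dr=448 cr=448 sum_balances=0
After txn 2: dr=364 cr=322 sum_balances=42
After txn 3: dr=47 cr=47 sum_balances=42
After txn 4: dr=325 cr=325 sum_balances=42
After txn 5: dr=210 cr=210 sum_balances=42
After txn 6: dr=25 cr=25 sum_balances=42
After txn 7: dr=495 cr=495 sum_balances=42

Answer: 2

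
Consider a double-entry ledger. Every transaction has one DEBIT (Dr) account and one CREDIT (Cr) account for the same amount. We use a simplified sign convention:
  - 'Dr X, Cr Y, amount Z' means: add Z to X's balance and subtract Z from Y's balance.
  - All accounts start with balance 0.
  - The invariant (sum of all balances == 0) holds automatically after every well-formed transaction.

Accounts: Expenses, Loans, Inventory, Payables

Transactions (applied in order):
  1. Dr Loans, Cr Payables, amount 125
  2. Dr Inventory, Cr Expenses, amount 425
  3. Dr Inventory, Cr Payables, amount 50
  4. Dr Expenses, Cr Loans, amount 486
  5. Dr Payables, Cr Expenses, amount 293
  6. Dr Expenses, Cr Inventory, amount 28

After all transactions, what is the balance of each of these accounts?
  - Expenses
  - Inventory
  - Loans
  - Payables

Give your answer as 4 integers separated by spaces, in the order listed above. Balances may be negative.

Answer: -204 447 -361 118

Derivation:
After txn 1 (Dr Loans, Cr Payables, amount 125): Loans=125 Payables=-125
After txn 2 (Dr Inventory, Cr Expenses, amount 425): Expenses=-425 Inventory=425 Loans=125 Payables=-125
After txn 3 (Dr Inventory, Cr Payables, amount 50): Expenses=-425 Inventory=475 Loans=125 Payables=-175
After txn 4 (Dr Expenses, Cr Loans, amount 486): Expenses=61 Inventory=475 Loans=-361 Payables=-175
After txn 5 (Dr Payables, Cr Expenses, amount 293): Expenses=-232 Inventory=475 Loans=-361 Payables=118
After txn 6 (Dr Expenses, Cr Inventory, amount 28): Expenses=-204 Inventory=447 Loans=-361 Payables=118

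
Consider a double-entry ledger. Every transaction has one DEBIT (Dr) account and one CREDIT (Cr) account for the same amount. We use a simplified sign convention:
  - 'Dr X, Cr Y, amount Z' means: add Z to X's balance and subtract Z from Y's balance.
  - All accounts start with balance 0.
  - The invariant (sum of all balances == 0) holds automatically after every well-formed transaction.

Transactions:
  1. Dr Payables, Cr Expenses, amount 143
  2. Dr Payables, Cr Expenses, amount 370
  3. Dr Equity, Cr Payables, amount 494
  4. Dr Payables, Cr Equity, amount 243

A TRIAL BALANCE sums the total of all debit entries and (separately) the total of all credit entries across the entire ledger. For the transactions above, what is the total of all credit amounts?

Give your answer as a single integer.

Answer: 1250

Derivation:
Txn 1: credit+=143
Txn 2: credit+=370
Txn 3: credit+=494
Txn 4: credit+=243
Total credits = 1250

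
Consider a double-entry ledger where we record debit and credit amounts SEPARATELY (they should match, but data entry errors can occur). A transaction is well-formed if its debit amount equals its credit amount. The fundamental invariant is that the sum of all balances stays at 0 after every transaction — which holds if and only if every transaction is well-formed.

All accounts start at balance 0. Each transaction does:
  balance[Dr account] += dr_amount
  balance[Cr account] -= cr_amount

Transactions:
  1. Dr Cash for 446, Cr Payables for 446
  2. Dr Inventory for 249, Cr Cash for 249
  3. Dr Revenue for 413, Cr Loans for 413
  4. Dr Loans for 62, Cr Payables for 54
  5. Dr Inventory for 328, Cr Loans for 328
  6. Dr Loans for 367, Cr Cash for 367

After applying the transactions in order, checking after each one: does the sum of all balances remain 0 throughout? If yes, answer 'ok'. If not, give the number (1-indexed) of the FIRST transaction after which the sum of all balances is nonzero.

After txn 1: dr=446 cr=446 sum_balances=0
After txn 2: dr=249 cr=249 sum_balances=0
After txn 3: dr=413 cr=413 sum_balances=0
After txn 4: dr=62 cr=54 sum_balances=8
After txn 5: dr=328 cr=328 sum_balances=8
After txn 6: dr=367 cr=367 sum_balances=8

Answer: 4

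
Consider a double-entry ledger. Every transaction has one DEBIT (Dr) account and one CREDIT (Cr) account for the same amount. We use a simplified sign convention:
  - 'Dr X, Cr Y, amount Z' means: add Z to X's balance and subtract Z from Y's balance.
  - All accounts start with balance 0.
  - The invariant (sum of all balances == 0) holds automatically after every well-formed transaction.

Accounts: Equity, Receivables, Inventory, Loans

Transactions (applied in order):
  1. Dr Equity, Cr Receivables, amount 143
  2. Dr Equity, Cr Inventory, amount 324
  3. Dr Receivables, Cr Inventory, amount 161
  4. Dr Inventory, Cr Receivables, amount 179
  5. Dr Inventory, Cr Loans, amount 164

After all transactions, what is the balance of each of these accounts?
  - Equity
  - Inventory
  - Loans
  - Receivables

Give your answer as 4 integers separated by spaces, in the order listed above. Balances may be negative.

After txn 1 (Dr Equity, Cr Receivables, amount 143): Equity=143 Receivables=-143
After txn 2 (Dr Equity, Cr Inventory, amount 324): Equity=467 Inventory=-324 Receivables=-143
After txn 3 (Dr Receivables, Cr Inventory, amount 161): Equity=467 Inventory=-485 Receivables=18
After txn 4 (Dr Inventory, Cr Receivables, amount 179): Equity=467 Inventory=-306 Receivables=-161
After txn 5 (Dr Inventory, Cr Loans, amount 164): Equity=467 Inventory=-142 Loans=-164 Receivables=-161

Answer: 467 -142 -164 -161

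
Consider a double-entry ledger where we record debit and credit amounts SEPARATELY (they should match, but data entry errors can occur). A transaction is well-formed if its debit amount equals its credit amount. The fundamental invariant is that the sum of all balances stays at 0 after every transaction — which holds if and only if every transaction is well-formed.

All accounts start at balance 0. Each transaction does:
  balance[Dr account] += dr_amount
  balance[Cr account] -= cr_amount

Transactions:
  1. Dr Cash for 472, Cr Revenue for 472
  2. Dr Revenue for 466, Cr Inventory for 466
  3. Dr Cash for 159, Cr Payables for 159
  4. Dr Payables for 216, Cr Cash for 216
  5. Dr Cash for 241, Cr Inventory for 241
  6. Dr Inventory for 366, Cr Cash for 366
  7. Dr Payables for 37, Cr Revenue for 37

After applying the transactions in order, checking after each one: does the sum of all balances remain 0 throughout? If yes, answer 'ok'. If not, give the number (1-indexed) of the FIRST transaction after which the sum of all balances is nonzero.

Answer: ok

Derivation:
After txn 1: dr=472 cr=472 sum_balances=0
After txn 2: dr=466 cr=466 sum_balances=0
After txn 3: dr=159 cr=159 sum_balances=0
After txn 4: dr=216 cr=216 sum_balances=0
After txn 5: dr=241 cr=241 sum_balances=0
After txn 6: dr=366 cr=366 sum_balances=0
After txn 7: dr=37 cr=37 sum_balances=0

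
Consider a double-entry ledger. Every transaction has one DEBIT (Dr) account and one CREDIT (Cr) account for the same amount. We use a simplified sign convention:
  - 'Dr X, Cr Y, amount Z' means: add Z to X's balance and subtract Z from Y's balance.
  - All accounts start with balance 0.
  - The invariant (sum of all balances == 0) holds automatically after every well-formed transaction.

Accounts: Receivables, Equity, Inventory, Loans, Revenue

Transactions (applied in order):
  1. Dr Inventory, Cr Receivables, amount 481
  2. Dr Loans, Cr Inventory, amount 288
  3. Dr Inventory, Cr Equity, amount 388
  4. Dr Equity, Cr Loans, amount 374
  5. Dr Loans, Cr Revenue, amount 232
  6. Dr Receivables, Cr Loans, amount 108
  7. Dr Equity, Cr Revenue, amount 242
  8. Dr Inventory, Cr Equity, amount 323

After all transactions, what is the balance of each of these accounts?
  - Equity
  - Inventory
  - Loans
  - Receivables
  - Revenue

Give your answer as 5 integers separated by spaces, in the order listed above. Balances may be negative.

After txn 1 (Dr Inventory, Cr Receivables, amount 481): Inventory=481 Receivables=-481
After txn 2 (Dr Loans, Cr Inventory, amount 288): Inventory=193 Loans=288 Receivables=-481
After txn 3 (Dr Inventory, Cr Equity, amount 388): Equity=-388 Inventory=581 Loans=288 Receivables=-481
After txn 4 (Dr Equity, Cr Loans, amount 374): Equity=-14 Inventory=581 Loans=-86 Receivables=-481
After txn 5 (Dr Loans, Cr Revenue, amount 232): Equity=-14 Inventory=581 Loans=146 Receivables=-481 Revenue=-232
After txn 6 (Dr Receivables, Cr Loans, amount 108): Equity=-14 Inventory=581 Loans=38 Receivables=-373 Revenue=-232
After txn 7 (Dr Equity, Cr Revenue, amount 242): Equity=228 Inventory=581 Loans=38 Receivables=-373 Revenue=-474
After txn 8 (Dr Inventory, Cr Equity, amount 323): Equity=-95 Inventory=904 Loans=38 Receivables=-373 Revenue=-474

Answer: -95 904 38 -373 -474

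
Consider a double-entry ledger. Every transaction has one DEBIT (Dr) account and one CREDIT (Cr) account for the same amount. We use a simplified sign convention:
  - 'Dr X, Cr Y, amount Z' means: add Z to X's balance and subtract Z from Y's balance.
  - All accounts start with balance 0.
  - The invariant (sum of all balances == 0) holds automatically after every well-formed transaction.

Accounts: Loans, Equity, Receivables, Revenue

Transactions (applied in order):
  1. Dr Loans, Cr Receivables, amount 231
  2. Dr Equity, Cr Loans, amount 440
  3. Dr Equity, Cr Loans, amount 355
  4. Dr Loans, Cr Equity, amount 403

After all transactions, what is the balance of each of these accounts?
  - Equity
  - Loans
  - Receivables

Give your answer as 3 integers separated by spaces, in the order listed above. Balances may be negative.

After txn 1 (Dr Loans, Cr Receivables, amount 231): Loans=231 Receivables=-231
After txn 2 (Dr Equity, Cr Loans, amount 440): Equity=440 Loans=-209 Receivables=-231
After txn 3 (Dr Equity, Cr Loans, amount 355): Equity=795 Loans=-564 Receivables=-231
After txn 4 (Dr Loans, Cr Equity, amount 403): Equity=392 Loans=-161 Receivables=-231

Answer: 392 -161 -231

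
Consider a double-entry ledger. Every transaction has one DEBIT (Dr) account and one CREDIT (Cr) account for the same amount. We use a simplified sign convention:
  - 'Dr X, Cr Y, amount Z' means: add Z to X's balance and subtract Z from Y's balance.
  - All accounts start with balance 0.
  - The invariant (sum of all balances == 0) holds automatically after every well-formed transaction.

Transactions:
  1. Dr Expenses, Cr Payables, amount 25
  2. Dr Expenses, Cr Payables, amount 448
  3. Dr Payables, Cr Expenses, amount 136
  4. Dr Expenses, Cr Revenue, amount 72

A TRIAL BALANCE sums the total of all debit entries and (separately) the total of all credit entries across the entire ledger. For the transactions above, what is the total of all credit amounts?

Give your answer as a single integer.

Txn 1: credit+=25
Txn 2: credit+=448
Txn 3: credit+=136
Txn 4: credit+=72
Total credits = 681

Answer: 681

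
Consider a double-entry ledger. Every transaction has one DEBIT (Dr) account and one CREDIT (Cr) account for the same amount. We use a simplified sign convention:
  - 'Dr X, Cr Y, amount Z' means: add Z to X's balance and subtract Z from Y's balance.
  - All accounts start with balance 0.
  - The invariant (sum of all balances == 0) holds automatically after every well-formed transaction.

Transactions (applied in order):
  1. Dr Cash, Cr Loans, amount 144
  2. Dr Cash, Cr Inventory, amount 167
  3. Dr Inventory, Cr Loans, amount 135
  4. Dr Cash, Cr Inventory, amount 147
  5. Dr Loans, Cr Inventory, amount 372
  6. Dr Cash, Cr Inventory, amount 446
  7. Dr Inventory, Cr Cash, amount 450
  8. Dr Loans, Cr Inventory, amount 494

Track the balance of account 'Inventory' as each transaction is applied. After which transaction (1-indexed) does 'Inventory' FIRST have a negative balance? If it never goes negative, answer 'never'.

After txn 1: Inventory=0
After txn 2: Inventory=-167

Answer: 2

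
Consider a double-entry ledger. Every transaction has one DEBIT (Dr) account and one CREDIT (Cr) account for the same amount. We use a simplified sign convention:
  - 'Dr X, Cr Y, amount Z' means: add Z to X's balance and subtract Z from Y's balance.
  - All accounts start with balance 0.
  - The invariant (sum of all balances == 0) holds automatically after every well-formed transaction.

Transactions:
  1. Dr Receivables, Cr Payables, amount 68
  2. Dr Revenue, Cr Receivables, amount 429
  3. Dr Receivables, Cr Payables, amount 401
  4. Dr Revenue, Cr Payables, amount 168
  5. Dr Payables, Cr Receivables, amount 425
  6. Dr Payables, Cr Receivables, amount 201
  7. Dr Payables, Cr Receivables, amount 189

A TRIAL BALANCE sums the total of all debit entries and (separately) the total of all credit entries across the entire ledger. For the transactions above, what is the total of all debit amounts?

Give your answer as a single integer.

Answer: 1881

Derivation:
Txn 1: debit+=68
Txn 2: debit+=429
Txn 3: debit+=401
Txn 4: debit+=168
Txn 5: debit+=425
Txn 6: debit+=201
Txn 7: debit+=189
Total debits = 1881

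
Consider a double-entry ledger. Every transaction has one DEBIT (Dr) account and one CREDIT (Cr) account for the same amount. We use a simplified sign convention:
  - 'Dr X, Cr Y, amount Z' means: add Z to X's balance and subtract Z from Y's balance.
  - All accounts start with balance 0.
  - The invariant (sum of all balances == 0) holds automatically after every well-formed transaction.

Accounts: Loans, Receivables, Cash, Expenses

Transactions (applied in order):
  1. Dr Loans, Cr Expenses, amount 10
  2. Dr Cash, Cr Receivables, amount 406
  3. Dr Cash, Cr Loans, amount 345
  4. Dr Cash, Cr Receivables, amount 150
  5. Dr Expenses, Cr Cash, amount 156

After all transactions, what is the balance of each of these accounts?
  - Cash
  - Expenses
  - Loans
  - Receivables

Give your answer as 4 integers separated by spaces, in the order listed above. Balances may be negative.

After txn 1 (Dr Loans, Cr Expenses, amount 10): Expenses=-10 Loans=10
After txn 2 (Dr Cash, Cr Receivables, amount 406): Cash=406 Expenses=-10 Loans=10 Receivables=-406
After txn 3 (Dr Cash, Cr Loans, amount 345): Cash=751 Expenses=-10 Loans=-335 Receivables=-406
After txn 4 (Dr Cash, Cr Receivables, amount 150): Cash=901 Expenses=-10 Loans=-335 Receivables=-556
After txn 5 (Dr Expenses, Cr Cash, amount 156): Cash=745 Expenses=146 Loans=-335 Receivables=-556

Answer: 745 146 -335 -556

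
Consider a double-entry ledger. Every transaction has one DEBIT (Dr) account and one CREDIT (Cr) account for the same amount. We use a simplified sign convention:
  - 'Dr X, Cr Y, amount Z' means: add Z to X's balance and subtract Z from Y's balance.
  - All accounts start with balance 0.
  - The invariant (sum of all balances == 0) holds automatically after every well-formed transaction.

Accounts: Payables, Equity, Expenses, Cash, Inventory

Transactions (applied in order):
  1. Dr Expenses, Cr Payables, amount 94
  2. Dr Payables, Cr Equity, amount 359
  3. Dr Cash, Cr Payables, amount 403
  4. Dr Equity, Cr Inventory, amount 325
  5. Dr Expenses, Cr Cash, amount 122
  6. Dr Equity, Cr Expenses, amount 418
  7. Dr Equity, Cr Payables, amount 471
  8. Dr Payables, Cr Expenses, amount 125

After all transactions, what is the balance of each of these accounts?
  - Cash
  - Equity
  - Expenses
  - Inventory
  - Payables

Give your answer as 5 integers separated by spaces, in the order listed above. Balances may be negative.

After txn 1 (Dr Expenses, Cr Payables, amount 94): Expenses=94 Payables=-94
After txn 2 (Dr Payables, Cr Equity, amount 359): Equity=-359 Expenses=94 Payables=265
After txn 3 (Dr Cash, Cr Payables, amount 403): Cash=403 Equity=-359 Expenses=94 Payables=-138
After txn 4 (Dr Equity, Cr Inventory, amount 325): Cash=403 Equity=-34 Expenses=94 Inventory=-325 Payables=-138
After txn 5 (Dr Expenses, Cr Cash, amount 122): Cash=281 Equity=-34 Expenses=216 Inventory=-325 Payables=-138
After txn 6 (Dr Equity, Cr Expenses, amount 418): Cash=281 Equity=384 Expenses=-202 Inventory=-325 Payables=-138
After txn 7 (Dr Equity, Cr Payables, amount 471): Cash=281 Equity=855 Expenses=-202 Inventory=-325 Payables=-609
After txn 8 (Dr Payables, Cr Expenses, amount 125): Cash=281 Equity=855 Expenses=-327 Inventory=-325 Payables=-484

Answer: 281 855 -327 -325 -484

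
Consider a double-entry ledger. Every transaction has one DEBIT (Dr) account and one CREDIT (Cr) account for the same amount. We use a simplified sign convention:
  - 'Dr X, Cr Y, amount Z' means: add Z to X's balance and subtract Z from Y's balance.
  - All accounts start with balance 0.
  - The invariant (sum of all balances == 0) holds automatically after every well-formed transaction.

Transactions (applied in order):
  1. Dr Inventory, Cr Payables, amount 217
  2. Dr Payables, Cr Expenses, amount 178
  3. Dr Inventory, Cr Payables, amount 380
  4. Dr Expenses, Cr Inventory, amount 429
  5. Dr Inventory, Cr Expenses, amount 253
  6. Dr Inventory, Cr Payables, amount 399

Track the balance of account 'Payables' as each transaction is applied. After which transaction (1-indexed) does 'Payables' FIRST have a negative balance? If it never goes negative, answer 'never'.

After txn 1: Payables=-217

Answer: 1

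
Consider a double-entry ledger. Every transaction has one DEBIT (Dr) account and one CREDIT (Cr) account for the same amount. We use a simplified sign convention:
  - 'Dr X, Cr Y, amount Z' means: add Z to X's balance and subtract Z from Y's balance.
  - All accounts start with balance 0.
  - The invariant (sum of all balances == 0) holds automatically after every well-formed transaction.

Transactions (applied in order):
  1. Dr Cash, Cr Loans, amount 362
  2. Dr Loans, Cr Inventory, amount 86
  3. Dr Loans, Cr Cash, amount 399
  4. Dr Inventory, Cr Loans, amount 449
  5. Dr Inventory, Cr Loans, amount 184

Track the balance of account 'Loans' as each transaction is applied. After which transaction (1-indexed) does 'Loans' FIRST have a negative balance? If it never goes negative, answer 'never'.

After txn 1: Loans=-362

Answer: 1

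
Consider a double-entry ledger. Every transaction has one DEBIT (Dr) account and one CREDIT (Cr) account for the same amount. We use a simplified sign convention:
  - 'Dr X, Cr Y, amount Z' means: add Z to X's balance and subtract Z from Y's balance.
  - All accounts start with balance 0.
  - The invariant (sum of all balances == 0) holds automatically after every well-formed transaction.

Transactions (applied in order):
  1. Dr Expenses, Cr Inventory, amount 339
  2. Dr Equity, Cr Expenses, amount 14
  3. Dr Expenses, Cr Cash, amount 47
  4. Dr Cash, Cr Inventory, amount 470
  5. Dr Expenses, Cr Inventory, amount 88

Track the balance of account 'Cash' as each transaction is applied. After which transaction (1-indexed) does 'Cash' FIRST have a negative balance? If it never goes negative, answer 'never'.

Answer: 3

Derivation:
After txn 1: Cash=0
After txn 2: Cash=0
After txn 3: Cash=-47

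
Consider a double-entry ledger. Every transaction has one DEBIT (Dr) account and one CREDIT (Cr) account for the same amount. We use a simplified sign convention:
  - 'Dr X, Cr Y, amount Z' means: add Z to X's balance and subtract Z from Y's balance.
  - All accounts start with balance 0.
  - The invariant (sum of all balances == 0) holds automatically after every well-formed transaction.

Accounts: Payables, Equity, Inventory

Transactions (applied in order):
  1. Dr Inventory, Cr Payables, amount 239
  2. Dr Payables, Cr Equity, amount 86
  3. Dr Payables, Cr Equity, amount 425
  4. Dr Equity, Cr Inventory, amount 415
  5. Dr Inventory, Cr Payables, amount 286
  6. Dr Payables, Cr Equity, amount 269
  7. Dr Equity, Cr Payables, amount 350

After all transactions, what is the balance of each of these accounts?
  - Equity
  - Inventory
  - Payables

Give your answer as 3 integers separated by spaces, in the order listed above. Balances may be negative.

After txn 1 (Dr Inventory, Cr Payables, amount 239): Inventory=239 Payables=-239
After txn 2 (Dr Payables, Cr Equity, amount 86): Equity=-86 Inventory=239 Payables=-153
After txn 3 (Dr Payables, Cr Equity, amount 425): Equity=-511 Inventory=239 Payables=272
After txn 4 (Dr Equity, Cr Inventory, amount 415): Equity=-96 Inventory=-176 Payables=272
After txn 5 (Dr Inventory, Cr Payables, amount 286): Equity=-96 Inventory=110 Payables=-14
After txn 6 (Dr Payables, Cr Equity, amount 269): Equity=-365 Inventory=110 Payables=255
After txn 7 (Dr Equity, Cr Payables, amount 350): Equity=-15 Inventory=110 Payables=-95

Answer: -15 110 -95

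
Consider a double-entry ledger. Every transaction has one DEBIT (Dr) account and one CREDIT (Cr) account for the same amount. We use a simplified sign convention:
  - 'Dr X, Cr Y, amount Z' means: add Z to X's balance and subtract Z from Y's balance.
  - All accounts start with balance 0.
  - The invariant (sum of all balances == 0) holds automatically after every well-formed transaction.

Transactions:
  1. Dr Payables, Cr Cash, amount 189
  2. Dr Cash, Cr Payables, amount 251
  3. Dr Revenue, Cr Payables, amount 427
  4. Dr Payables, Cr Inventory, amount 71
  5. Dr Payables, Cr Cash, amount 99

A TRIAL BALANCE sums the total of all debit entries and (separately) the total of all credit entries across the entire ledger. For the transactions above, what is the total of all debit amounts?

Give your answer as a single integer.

Txn 1: debit+=189
Txn 2: debit+=251
Txn 3: debit+=427
Txn 4: debit+=71
Txn 5: debit+=99
Total debits = 1037

Answer: 1037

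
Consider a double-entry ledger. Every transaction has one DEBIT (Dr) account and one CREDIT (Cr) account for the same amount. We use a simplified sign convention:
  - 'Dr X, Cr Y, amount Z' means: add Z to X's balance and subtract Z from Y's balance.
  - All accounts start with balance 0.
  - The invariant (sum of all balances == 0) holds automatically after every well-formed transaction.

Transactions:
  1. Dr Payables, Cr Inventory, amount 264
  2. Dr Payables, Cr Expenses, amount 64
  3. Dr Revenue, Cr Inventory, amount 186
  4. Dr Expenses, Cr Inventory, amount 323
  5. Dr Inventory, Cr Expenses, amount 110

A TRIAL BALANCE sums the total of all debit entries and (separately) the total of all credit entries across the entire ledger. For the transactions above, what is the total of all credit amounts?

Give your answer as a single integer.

Answer: 947

Derivation:
Txn 1: credit+=264
Txn 2: credit+=64
Txn 3: credit+=186
Txn 4: credit+=323
Txn 5: credit+=110
Total credits = 947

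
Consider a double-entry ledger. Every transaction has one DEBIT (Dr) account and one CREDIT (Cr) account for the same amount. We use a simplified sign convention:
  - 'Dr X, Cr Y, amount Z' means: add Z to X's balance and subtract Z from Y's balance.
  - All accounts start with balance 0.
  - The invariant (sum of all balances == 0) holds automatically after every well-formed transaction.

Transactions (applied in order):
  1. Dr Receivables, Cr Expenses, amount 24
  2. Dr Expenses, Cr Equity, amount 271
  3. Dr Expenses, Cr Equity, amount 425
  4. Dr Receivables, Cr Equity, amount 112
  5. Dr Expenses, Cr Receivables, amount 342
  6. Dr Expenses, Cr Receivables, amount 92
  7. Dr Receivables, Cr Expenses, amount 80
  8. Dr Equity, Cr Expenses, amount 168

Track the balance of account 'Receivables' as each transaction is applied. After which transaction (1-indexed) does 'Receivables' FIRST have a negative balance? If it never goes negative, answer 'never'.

After txn 1: Receivables=24
After txn 2: Receivables=24
After txn 3: Receivables=24
After txn 4: Receivables=136
After txn 5: Receivables=-206

Answer: 5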